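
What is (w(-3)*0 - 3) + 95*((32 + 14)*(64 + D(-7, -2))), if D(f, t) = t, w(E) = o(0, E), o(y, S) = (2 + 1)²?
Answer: 270937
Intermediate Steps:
o(y, S) = 9 (o(y, S) = 3² = 9)
w(E) = 9
(w(-3)*0 - 3) + 95*((32 + 14)*(64 + D(-7, -2))) = (9*0 - 3) + 95*((32 + 14)*(64 - 2)) = (0 - 3) + 95*(46*62) = -3 + 95*2852 = -3 + 270940 = 270937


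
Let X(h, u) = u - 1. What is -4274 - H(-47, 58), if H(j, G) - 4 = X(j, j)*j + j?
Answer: -6487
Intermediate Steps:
X(h, u) = -1 + u
H(j, G) = 4 + j + j*(-1 + j) (H(j, G) = 4 + ((-1 + j)*j + j) = 4 + (j*(-1 + j) + j) = 4 + (j + j*(-1 + j)) = 4 + j + j*(-1 + j))
-4274 - H(-47, 58) = -4274 - (4 + (-47)**2) = -4274 - (4 + 2209) = -4274 - 1*2213 = -4274 - 2213 = -6487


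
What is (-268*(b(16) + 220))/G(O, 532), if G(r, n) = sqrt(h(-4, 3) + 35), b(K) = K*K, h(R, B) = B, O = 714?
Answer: -63784*sqrt(38)/19 ≈ -20694.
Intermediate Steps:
b(K) = K**2
G(r, n) = sqrt(38) (G(r, n) = sqrt(3 + 35) = sqrt(38))
(-268*(b(16) + 220))/G(O, 532) = (-268*(16**2 + 220))/(sqrt(38)) = (-268*(256 + 220))*(sqrt(38)/38) = (-268*476)*(sqrt(38)/38) = -63784*sqrt(38)/19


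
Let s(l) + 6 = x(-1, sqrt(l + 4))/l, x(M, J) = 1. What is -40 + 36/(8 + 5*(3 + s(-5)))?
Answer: -89/2 ≈ -44.500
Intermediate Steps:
s(l) = -6 + 1/l
-40 + 36/(8 + 5*(3 + s(-5))) = -40 + 36/(8 + 5*(3 + (-6 + 1/(-5)))) = -40 + 36/(8 + 5*(3 + (-6 - 1/5))) = -40 + 36/(8 + 5*(3 - 31/5)) = -40 + 36/(8 + 5*(-16/5)) = -40 + 36/(8 - 16) = -40 + 36/(-8) = -40 - 1/8*36 = -40 - 9/2 = -89/2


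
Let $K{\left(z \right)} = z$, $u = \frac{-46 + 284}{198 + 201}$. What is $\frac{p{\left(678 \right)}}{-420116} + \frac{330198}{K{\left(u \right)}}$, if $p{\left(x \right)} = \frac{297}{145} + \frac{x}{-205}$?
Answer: $\frac{4700784854890581}{8491804708} \approx 5.5357 \cdot 10^{5}$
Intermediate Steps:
$p{\left(x \right)} = \frac{297}{145} - \frac{x}{205}$ ($p{\left(x \right)} = 297 \cdot \frac{1}{145} + x \left(- \frac{1}{205}\right) = \frac{297}{145} - \frac{x}{205}$)
$u = \frac{34}{57}$ ($u = \frac{238}{399} = 238 \cdot \frac{1}{399} = \frac{34}{57} \approx 0.59649$)
$\frac{p{\left(678 \right)}}{-420116} + \frac{330198}{K{\left(u \right)}} = \frac{\frac{297}{145} - \frac{678}{205}}{-420116} + \frac{330198}{\frac{34}{57}} = \left(\frac{297}{145} - \frac{678}{205}\right) \left(- \frac{1}{420116}\right) + 330198 \cdot \frac{57}{34} = \left(- \frac{1497}{1189}\right) \left(- \frac{1}{420116}\right) + \frac{9410643}{17} = \frac{1497}{499517924} + \frac{9410643}{17} = \frac{4700784854890581}{8491804708}$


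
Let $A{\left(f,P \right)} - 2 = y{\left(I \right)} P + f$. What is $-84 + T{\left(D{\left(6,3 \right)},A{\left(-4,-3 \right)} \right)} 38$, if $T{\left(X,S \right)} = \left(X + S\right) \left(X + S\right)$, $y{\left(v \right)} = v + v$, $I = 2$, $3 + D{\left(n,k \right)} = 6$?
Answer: $4514$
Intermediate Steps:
$D{\left(n,k \right)} = 3$ ($D{\left(n,k \right)} = -3 + 6 = 3$)
$y{\left(v \right)} = 2 v$
$A{\left(f,P \right)} = 2 + f + 4 P$ ($A{\left(f,P \right)} = 2 + \left(2 \cdot 2 P + f\right) = 2 + \left(4 P + f\right) = 2 + \left(f + 4 P\right) = 2 + f + 4 P$)
$T{\left(X,S \right)} = \left(S + X\right)^{2}$ ($T{\left(X,S \right)} = \left(S + X\right) \left(S + X\right) = \left(S + X\right)^{2}$)
$-84 + T{\left(D{\left(6,3 \right)},A{\left(-4,-3 \right)} \right)} 38 = -84 + \left(\left(2 - 4 + 4 \left(-3\right)\right) + 3\right)^{2} \cdot 38 = -84 + \left(\left(2 - 4 - 12\right) + 3\right)^{2} \cdot 38 = -84 + \left(-14 + 3\right)^{2} \cdot 38 = -84 + \left(-11\right)^{2} \cdot 38 = -84 + 121 \cdot 38 = -84 + 4598 = 4514$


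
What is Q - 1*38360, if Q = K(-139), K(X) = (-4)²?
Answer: -38344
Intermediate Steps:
K(X) = 16
Q = 16
Q - 1*38360 = 16 - 1*38360 = 16 - 38360 = -38344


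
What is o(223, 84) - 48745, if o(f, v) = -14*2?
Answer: -48773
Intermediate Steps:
o(f, v) = -28
o(223, 84) - 48745 = -28 - 48745 = -48773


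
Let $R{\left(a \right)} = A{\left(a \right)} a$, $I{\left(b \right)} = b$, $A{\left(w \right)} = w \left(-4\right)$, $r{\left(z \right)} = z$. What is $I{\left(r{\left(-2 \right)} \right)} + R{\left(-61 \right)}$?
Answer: $-14886$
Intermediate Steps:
$A{\left(w \right)} = - 4 w$
$R{\left(a \right)} = - 4 a^{2}$ ($R{\left(a \right)} = - 4 a a = - 4 a^{2}$)
$I{\left(r{\left(-2 \right)} \right)} + R{\left(-61 \right)} = -2 - 4 \left(-61\right)^{2} = -2 - 14884 = -14886$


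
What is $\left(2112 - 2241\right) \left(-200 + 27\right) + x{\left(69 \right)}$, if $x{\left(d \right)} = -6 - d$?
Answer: $22242$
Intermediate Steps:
$\left(2112 - 2241\right) \left(-200 + 27\right) + x{\left(69 \right)} = \left(2112 - 2241\right) \left(-200 + 27\right) - 75 = \left(-129\right) \left(-173\right) - 75 = 22317 - 75 = 22242$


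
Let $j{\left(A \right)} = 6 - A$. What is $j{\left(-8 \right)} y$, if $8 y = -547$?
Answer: $- \frac{3829}{4} \approx -957.25$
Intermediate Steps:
$y = - \frac{547}{8}$ ($y = \frac{1}{8} \left(-547\right) = - \frac{547}{8} \approx -68.375$)
$j{\left(-8 \right)} y = \left(6 - -8\right) \left(- \frac{547}{8}\right) = \left(6 + 8\right) \left(- \frac{547}{8}\right) = 14 \left(- \frac{547}{8}\right) = - \frac{3829}{4}$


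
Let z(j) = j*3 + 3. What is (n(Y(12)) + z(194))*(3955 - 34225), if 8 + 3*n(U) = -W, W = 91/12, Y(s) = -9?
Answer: -105304285/6 ≈ -1.7551e+7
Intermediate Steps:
z(j) = 3 + 3*j (z(j) = 3*j + 3 = 3 + 3*j)
W = 91/12 (W = 91*(1/12) = 91/12 ≈ 7.5833)
n(U) = -187/36 (n(U) = -8/3 + (-1*91/12)/3 = -8/3 + (⅓)*(-91/12) = -8/3 - 91/36 = -187/36)
(n(Y(12)) + z(194))*(3955 - 34225) = (-187/36 + (3 + 3*194))*(3955 - 34225) = (-187/36 + (3 + 582))*(-30270) = (-187/36 + 585)*(-30270) = (20873/36)*(-30270) = -105304285/6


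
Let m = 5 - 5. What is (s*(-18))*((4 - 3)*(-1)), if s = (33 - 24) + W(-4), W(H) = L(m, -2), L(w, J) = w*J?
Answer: 162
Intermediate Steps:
m = 0
L(w, J) = J*w
W(H) = 0 (W(H) = -2*0 = 0)
s = 9 (s = (33 - 24) + 0 = 9 + 0 = 9)
(s*(-18))*((4 - 3)*(-1)) = (9*(-18))*((4 - 3)*(-1)) = -162*(-1) = 162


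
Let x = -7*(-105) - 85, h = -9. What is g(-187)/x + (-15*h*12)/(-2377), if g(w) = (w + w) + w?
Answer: -2386497/1545050 ≈ -1.5446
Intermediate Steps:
g(w) = 3*w (g(w) = 2*w + w = 3*w)
x = 650 (x = 735 - 85 = 650)
g(-187)/x + (-15*h*12)/(-2377) = (3*(-187))/650 + (-15*(-9)*12)/(-2377) = -561*1/650 + (135*12)*(-1/2377) = -561/650 + 1620*(-1/2377) = -561/650 - 1620/2377 = -2386497/1545050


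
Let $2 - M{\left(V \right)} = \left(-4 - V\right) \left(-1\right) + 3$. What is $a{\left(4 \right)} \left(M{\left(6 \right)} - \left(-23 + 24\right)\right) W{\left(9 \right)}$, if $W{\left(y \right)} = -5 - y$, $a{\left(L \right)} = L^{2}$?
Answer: $2688$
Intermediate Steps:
$M{\left(V \right)} = -5 - V$ ($M{\left(V \right)} = 2 - \left(\left(-4 - V\right) \left(-1\right) + 3\right) = 2 - \left(\left(4 + V\right) + 3\right) = 2 - \left(7 + V\right) = -5 - V$)
$a{\left(4 \right)} \left(M{\left(6 \right)} - \left(-23 + 24\right)\right) W{\left(9 \right)} = 4^{2} \left(\left(-5 - 6\right) - \left(-23 + 24\right)\right) \left(-5 - 9\right) = 16 \left(\left(-5 - 6\right) - 1\right) \left(-5 - 9\right) = 16 \left(-11 - 1\right) \left(-14\right) = 16 \left(-12\right) \left(-14\right) = \left(-192\right) \left(-14\right) = 2688$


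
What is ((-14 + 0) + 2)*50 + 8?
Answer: -592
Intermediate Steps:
((-14 + 0) + 2)*50 + 8 = (-14 + 2)*50 + 8 = -12*50 + 8 = -600 + 8 = -592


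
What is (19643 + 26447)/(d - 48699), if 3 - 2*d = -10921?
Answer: -46090/43237 ≈ -1.0660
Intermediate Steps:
d = 5462 (d = 3/2 - 1/2*(-10921) = 3/2 + 10921/2 = 5462)
(19643 + 26447)/(d - 48699) = (19643 + 26447)/(5462 - 48699) = 46090/(-43237) = 46090*(-1/43237) = -46090/43237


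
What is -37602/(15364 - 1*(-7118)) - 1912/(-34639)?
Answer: -69972783/43264111 ≈ -1.6173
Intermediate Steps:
-37602/(15364 - 1*(-7118)) - 1912/(-34639) = -37602/(15364 + 7118) - 1912*(-1/34639) = -37602/22482 + 1912/34639 = -37602*1/22482 + 1912/34639 = -2089/1249 + 1912/34639 = -69972783/43264111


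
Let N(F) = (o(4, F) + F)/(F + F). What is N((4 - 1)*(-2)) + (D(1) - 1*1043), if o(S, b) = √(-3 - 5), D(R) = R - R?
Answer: -2085/2 - I*√2/6 ≈ -1042.5 - 0.2357*I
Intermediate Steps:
D(R) = 0
o(S, b) = 2*I*√2 (o(S, b) = √(-8) = 2*I*√2)
N(F) = (F + 2*I*√2)/(2*F) (N(F) = (2*I*√2 + F)/(F + F) = (F + 2*I*√2)/((2*F)) = (F + 2*I*√2)*(1/(2*F)) = (F + 2*I*√2)/(2*F))
N((4 - 1)*(-2)) + (D(1) - 1*1043) = (((4 - 1)*(-2))/2 + I*√2)/(((4 - 1)*(-2))) + (0 - 1*1043) = ((3*(-2))/2 + I*√2)/((3*(-2))) + (0 - 1043) = ((½)*(-6) + I*√2)/(-6) - 1043 = -(-3 + I*√2)/6 - 1043 = (½ - I*√2/6) - 1043 = -2085/2 - I*√2/6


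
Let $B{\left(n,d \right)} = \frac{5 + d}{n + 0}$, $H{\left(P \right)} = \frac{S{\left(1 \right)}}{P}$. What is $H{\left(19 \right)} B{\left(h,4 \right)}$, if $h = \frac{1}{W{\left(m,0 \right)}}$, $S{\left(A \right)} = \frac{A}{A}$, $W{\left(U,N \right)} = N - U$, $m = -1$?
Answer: $\frac{9}{19} \approx 0.47368$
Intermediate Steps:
$S{\left(A \right)} = 1$
$h = 1$ ($h = \frac{1}{0 - -1} = \frac{1}{0 + 1} = 1^{-1} = 1$)
$H{\left(P \right)} = \frac{1}{P}$ ($H{\left(P \right)} = 1 \frac{1}{P} = \frac{1}{P}$)
$B{\left(n,d \right)} = \frac{5 + d}{n}$
$H{\left(19 \right)} B{\left(h,4 \right)} = \frac{1^{-1} \left(5 + 4\right)}{19} = \frac{1 \cdot 9}{19} = \frac{1}{19} \cdot 9 = \frac{9}{19}$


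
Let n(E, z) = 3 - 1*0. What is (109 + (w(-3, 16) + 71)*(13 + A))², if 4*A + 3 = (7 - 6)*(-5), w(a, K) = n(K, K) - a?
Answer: 913936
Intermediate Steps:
n(E, z) = 3 (n(E, z) = 3 + 0 = 3)
w(a, K) = 3 - a
A = -2 (A = -¾ + ((7 - 6)*(-5))/4 = -¾ + (1*(-5))/4 = -¾ + (¼)*(-5) = -¾ - 5/4 = -2)
(109 + (w(-3, 16) + 71)*(13 + A))² = (109 + ((3 - 1*(-3)) + 71)*(13 - 2))² = (109 + ((3 + 3) + 71)*11)² = (109 + (6 + 71)*11)² = (109 + 77*11)² = (109 + 847)² = 956² = 913936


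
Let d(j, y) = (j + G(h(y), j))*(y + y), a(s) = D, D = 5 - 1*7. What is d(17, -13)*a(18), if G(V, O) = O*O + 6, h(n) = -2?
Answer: 16224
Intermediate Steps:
D = -2 (D = 5 - 7 = -2)
a(s) = -2
G(V, O) = 6 + O**2 (G(V, O) = O**2 + 6 = 6 + O**2)
d(j, y) = 2*y*(6 + j + j**2) (d(j, y) = (j + (6 + j**2))*(y + y) = (6 + j + j**2)*(2*y) = 2*y*(6 + j + j**2))
d(17, -13)*a(18) = (2*(-13)*(6 + 17 + 17**2))*(-2) = (2*(-13)*(6 + 17 + 289))*(-2) = (2*(-13)*312)*(-2) = -8112*(-2) = 16224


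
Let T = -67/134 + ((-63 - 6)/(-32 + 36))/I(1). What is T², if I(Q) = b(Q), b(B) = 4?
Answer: 5929/256 ≈ 23.160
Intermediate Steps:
I(Q) = 4
T = -77/16 (T = -67/134 + ((-63 - 6)/(-32 + 36))/4 = -67*1/134 - 69/4*(¼) = -½ - 69*¼*(¼) = -½ - 69/4*¼ = -½ - 69/16 = -77/16 ≈ -4.8125)
T² = (-77/16)² = 5929/256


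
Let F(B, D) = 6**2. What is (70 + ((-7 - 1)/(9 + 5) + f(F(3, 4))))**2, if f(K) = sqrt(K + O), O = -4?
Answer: 237764/49 + 3888*sqrt(2)/7 ≈ 5637.8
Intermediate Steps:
F(B, D) = 36
f(K) = sqrt(-4 + K) (f(K) = sqrt(K - 4) = sqrt(-4 + K))
(70 + ((-7 - 1)/(9 + 5) + f(F(3, 4))))**2 = (70 + ((-7 - 1)/(9 + 5) + sqrt(-4 + 36)))**2 = (70 + (-8/14 + sqrt(32)))**2 = (70 + (-8*1/14 + 4*sqrt(2)))**2 = (70 + (-4/7 + 4*sqrt(2)))**2 = (486/7 + 4*sqrt(2))**2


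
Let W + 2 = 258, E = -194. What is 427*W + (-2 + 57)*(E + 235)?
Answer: 111567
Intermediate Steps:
W = 256 (W = -2 + 258 = 256)
427*W + (-2 + 57)*(E + 235) = 427*256 + (-2 + 57)*(-194 + 235) = 109312 + 55*41 = 109312 + 2255 = 111567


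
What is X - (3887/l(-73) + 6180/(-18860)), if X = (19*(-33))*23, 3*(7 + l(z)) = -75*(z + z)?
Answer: -49543707683/3435349 ≈ -14422.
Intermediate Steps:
l(z) = -7 - 50*z (l(z) = -7 + (-75*(z + z))/3 = -7 + (-150*z)/3 = -7 - 50*z)
X = -14421 (X = -627*23 = -14421)
X - (3887/l(-73) + 6180/(-18860)) = -14421 - (3887/(-7 - 50*(-73)) + 6180/(-18860)) = -14421 - (3887/(-7 + 3650) + 6180*(-1/18860)) = -14421 - (3887/3643 - 309/943) = -14421 - 1*2539754/3435349 = -14421 - 2539754/3435349 = -49543707683/3435349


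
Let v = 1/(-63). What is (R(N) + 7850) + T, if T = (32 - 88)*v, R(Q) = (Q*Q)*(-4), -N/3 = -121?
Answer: -4673026/9 ≈ -5.1923e+5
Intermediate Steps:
N = 363 (N = -3*(-121) = 363)
v = -1/63 ≈ -0.015873
R(Q) = -4*Q**2 (R(Q) = Q**2*(-4) = -4*Q**2)
T = 8/9 (T = (32 - 88)*(-1/63) = -56*(-1/63) = 8/9 ≈ 0.88889)
(R(N) + 7850) + T = (-4*363**2 + 7850) + 8/9 = (-4*131769 + 7850) + 8/9 = (-527076 + 7850) + 8/9 = -519226 + 8/9 = -4673026/9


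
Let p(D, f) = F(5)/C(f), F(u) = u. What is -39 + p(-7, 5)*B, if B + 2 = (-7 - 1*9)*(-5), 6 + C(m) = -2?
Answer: -351/4 ≈ -87.750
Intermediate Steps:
C(m) = -8 (C(m) = -6 - 2 = -8)
p(D, f) = -5/8 (p(D, f) = 5/(-8) = 5*(-1/8) = -5/8)
B = 78 (B = -2 + (-7 - 1*9)*(-5) = -2 + (-7 - 9)*(-5) = -2 - 16*(-5) = -2 + 80 = 78)
-39 + p(-7, 5)*B = -39 - 5/8*78 = -39 - 195/4 = -351/4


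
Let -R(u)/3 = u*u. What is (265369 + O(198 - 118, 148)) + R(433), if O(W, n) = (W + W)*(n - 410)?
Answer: -339018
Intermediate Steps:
O(W, n) = 2*W*(-410 + n) (O(W, n) = (2*W)*(-410 + n) = 2*W*(-410 + n))
R(u) = -3*u**2 (R(u) = -3*u*u = -3*u**2)
(265369 + O(198 - 118, 148)) + R(433) = (265369 + 2*(198 - 118)*(-410 + 148)) - 3*433**2 = (265369 + 2*80*(-262)) - 3*187489 = (265369 - 41920) - 562467 = 223449 - 562467 = -339018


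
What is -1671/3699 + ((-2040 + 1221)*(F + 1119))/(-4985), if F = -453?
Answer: 669768137/6146505 ≈ 108.97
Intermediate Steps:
-1671/3699 + ((-2040 + 1221)*(F + 1119))/(-4985) = -1671/3699 + ((-2040 + 1221)*(-453 + 1119))/(-4985) = -1671*1/3699 - 819*666*(-1/4985) = -557/1233 - 545454*(-1/4985) = -557/1233 + 545454/4985 = 669768137/6146505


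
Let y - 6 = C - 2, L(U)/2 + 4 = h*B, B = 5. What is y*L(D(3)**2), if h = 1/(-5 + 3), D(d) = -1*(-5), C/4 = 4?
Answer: -260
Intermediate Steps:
C = 16 (C = 4*4 = 16)
D(d) = 5
h = -1/2 (h = 1/(-2) = -1/2 ≈ -0.50000)
L(U) = -13 (L(U) = -8 + 2*(-1/2*5) = -8 + 2*(-5/2) = -8 - 5 = -13)
y = 20 (y = 6 + (16 - 2) = 6 + 14 = 20)
y*L(D(3)**2) = 20*(-13) = -260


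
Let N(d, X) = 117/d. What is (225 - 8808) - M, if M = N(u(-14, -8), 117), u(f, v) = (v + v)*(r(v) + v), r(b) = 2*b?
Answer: -1098663/128 ≈ -8583.3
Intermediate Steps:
u(f, v) = 6*v² (u(f, v) = (v + v)*(2*v + v) = (2*v)*(3*v) = 6*v²)
M = 39/128 (M = 117/((6*(-8)²)) = 117/((6*64)) = 117/384 = 117*(1/384) = 39/128 ≈ 0.30469)
(225 - 8808) - M = (225 - 8808) - 1*39/128 = -8583 - 39/128 = -1098663/128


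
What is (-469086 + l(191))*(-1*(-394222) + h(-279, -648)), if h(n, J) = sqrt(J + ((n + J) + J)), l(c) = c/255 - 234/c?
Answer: -9006733588899818/48705 - 22846856819*I*sqrt(247)/16235 ≈ -1.8492e+11 - 2.2117e+7*I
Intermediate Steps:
l(c) = -234/c + c/255 (l(c) = c*(1/255) - 234/c = c/255 - 234/c = -234/c + c/255)
h(n, J) = sqrt(n + 3*J) (h(n, J) = sqrt(J + ((J + n) + J)) = sqrt(J + (n + 2*J)) = sqrt(n + 3*J))
(-469086 + l(191))*(-1*(-394222) + h(-279, -648)) = (-469086 + (-234/191 + (1/255)*191))*(-1*(-394222) + sqrt(-279 + 3*(-648))) = (-469086 + (-234*1/191 + 191/255))*(394222 + sqrt(-279 - 1944)) = (-469086 + (-234/191 + 191/255))*(394222 + sqrt(-2223)) = (-469086 - 23189/48705)*(394222 + 3*I*sqrt(247)) = -22846856819*(394222 + 3*I*sqrt(247))/48705 = -9006733588899818/48705 - 22846856819*I*sqrt(247)/16235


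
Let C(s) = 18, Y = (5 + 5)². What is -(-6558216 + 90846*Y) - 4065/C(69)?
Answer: -15159659/6 ≈ -2.5266e+6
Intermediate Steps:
Y = 100 (Y = 10² = 100)
-(-6558216 + 90846*Y) - 4065/C(69) = -4326/(1/(-2230 + (100 + 34)*21)) - 4065/18 = -4326/(1/(-2230 + 134*21)) - 4065*1/18 = -4326/(1/(-2230 + 2814)) - 1355/6 = -4326/(1/584) - 1355/6 = -4326/1/584 - 1355/6 = -4326*584 - 1355/6 = -2526384 - 1355/6 = -15159659/6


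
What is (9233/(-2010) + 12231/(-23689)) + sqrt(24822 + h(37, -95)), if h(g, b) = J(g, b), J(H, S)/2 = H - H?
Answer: -243304847/47614890 + 3*sqrt(2758) ≈ 152.44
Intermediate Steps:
J(H, S) = 0 (J(H, S) = 2*(H - H) = 2*0 = 0)
h(g, b) = 0
(9233/(-2010) + 12231/(-23689)) + sqrt(24822 + h(37, -95)) = (9233/(-2010) + 12231/(-23689)) + sqrt(24822 + 0) = (9233*(-1/2010) + 12231*(-1/23689)) + sqrt(24822) = (-9233/2010 - 12231/23689) + 3*sqrt(2758) = -243304847/47614890 + 3*sqrt(2758)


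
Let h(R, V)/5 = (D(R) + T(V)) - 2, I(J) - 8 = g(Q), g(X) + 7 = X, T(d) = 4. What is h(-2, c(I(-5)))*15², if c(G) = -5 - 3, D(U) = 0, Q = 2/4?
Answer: 2250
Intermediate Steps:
Q = ½ (Q = 2*(¼) = ½ ≈ 0.50000)
g(X) = -7 + X
I(J) = 3/2 (I(J) = 8 + (-7 + ½) = 8 - 13/2 = 3/2)
c(G) = -8
h(R, V) = 10 (h(R, V) = 5*((0 + 4) - 2) = 5*(4 - 2) = 5*2 = 10)
h(-2, c(I(-5)))*15² = 10*15² = 10*225 = 2250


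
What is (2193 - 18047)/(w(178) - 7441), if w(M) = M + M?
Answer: 15854/7085 ≈ 2.2377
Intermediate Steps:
w(M) = 2*M
(2193 - 18047)/(w(178) - 7441) = (2193 - 18047)/(2*178 - 7441) = -15854/(356 - 7441) = -15854/(-7085) = -15854*(-1/7085) = 15854/7085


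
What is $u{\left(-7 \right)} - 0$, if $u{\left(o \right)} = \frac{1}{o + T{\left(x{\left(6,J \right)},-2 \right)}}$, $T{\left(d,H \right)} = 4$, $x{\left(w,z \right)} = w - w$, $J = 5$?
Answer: $- \frac{1}{3} \approx -0.33333$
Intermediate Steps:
$x{\left(w,z \right)} = 0$
$u{\left(o \right)} = \frac{1}{4 + o}$ ($u{\left(o \right)} = \frac{1}{o + 4} = \frac{1}{4 + o}$)
$u{\left(-7 \right)} - 0 = \frac{1}{4 - 7} - 0 = \frac{1}{-3} + 0 = - \frac{1}{3} + 0 = - \frac{1}{3}$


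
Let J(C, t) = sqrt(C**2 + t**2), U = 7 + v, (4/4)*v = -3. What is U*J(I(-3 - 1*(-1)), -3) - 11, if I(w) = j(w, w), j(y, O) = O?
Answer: -11 + 4*sqrt(13) ≈ 3.4222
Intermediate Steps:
v = -3
I(w) = w
U = 4 (U = 7 - 3 = 4)
U*J(I(-3 - 1*(-1)), -3) - 11 = 4*sqrt((-3 - 1*(-1))**2 + (-3)**2) - 11 = 4*sqrt((-3 + 1)**2 + 9) - 11 = 4*sqrt((-2)**2 + 9) - 11 = 4*sqrt(4 + 9) - 11 = 4*sqrt(13) - 11 = -11 + 4*sqrt(13)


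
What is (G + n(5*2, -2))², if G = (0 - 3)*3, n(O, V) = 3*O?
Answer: 441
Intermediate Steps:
G = -9 (G = -3*3 = -9)
(G + n(5*2, -2))² = (-9 + 3*(5*2))² = (-9 + 3*10)² = (-9 + 30)² = 21² = 441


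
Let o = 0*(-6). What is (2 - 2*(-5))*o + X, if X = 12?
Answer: 12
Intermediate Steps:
o = 0
(2 - 2*(-5))*o + X = (2 - 2*(-5))*0 + 12 = (2 + 10)*0 + 12 = 12*0 + 12 = 0 + 12 = 12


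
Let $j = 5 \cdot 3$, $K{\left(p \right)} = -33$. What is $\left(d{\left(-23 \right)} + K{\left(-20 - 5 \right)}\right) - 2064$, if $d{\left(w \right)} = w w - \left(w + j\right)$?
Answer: $-1560$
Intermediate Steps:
$j = 15$
$d{\left(w \right)} = -15 + w^{2} - w$ ($d{\left(w \right)} = w w - \left(w + 15\right) = w^{2} - \left(15 + w\right) = -15 + w^{2} - w$)
$\left(d{\left(-23 \right)} + K{\left(-20 - 5 \right)}\right) - 2064 = \left(\left(-15 + \left(-23\right)^{2} - -23\right) - 33\right) - 2064 = \left(\left(-15 + 529 + 23\right) - 33\right) - 2064 = \left(537 - 33\right) - 2064 = 504 - 2064 = -1560$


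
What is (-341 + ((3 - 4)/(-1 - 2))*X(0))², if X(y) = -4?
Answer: 1054729/9 ≈ 1.1719e+5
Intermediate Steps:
(-341 + ((3 - 4)/(-1 - 2))*X(0))² = (-341 + ((3 - 4)/(-1 - 2))*(-4))² = (-341 - 1/(-3)*(-4))² = (-341 - 1*(-⅓)*(-4))² = (-341 + (⅓)*(-4))² = (-341 - 4/3)² = (-1027/3)² = 1054729/9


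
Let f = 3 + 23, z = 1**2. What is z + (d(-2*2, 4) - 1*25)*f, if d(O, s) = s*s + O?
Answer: -337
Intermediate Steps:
d(O, s) = O + s**2 (d(O, s) = s**2 + O = O + s**2)
z = 1
f = 26
z + (d(-2*2, 4) - 1*25)*f = 1 + ((-2*2 + 4**2) - 1*25)*26 = 1 + ((-4 + 16) - 25)*26 = 1 + (12 - 25)*26 = 1 - 13*26 = 1 - 338 = -337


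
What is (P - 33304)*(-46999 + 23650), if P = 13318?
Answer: 466653114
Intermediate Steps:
(P - 33304)*(-46999 + 23650) = (13318 - 33304)*(-46999 + 23650) = -19986*(-23349) = 466653114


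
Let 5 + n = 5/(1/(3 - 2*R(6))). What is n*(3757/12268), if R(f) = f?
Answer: -93925/6134 ≈ -15.312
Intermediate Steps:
n = -50 (n = -5 + 5/(1/(3 - 2*6)) = -5 + 5/(1/(3 - 12)) = -5 + 5/(1/(-9)) = -5 + 5/(-⅑) = -5 + 5*(-9) = -5 - 45 = -50)
n*(3757/12268) = -187850/12268 = -50*3757/12268 = -93925/6134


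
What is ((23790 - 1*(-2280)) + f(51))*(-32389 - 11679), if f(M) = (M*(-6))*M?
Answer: -461127552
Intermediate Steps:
f(M) = -6*M**2 (f(M) = (-6*M)*M = -6*M**2)
((23790 - 1*(-2280)) + f(51))*(-32389 - 11679) = ((23790 - 1*(-2280)) - 6*51**2)*(-32389 - 11679) = ((23790 + 2280) - 6*2601)*(-44068) = (26070 - 15606)*(-44068) = 10464*(-44068) = -461127552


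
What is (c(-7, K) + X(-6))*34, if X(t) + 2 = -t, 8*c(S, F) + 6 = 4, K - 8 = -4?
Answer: 255/2 ≈ 127.50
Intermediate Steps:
K = 4 (K = 8 - 4 = 4)
c(S, F) = -1/4 (c(S, F) = -3/4 + (1/8)*4 = -3/4 + 1/2 = -1/4)
X(t) = -2 - t
(c(-7, K) + X(-6))*34 = (-1/4 + (-2 - 1*(-6)))*34 = (-1/4 + (-2 + 6))*34 = (-1/4 + 4)*34 = (15/4)*34 = 255/2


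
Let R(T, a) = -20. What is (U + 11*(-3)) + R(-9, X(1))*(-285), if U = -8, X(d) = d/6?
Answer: 5659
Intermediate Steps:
X(d) = d/6 (X(d) = d*(1/6) = d/6)
(U + 11*(-3)) + R(-9, X(1))*(-285) = (-8 + 11*(-3)) - 20*(-285) = (-8 - 33) + 5700 = -41 + 5700 = 5659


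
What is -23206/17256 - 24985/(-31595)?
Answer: -30205241/54520332 ≈ -0.55402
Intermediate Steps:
-23206/17256 - 24985/(-31595) = -23206*1/17256 - 24985*(-1/31595) = -11603/8628 + 4997/6319 = -30205241/54520332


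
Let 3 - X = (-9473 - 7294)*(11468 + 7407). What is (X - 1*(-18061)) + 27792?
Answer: 316522981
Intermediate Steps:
X = 316477128 (X = 3 - (-9473 - 7294)*(11468 + 7407) = 3 - (-16767)*18875 = 3 - 1*(-316477125) = 3 + 316477125 = 316477128)
(X - 1*(-18061)) + 27792 = (316477128 - 1*(-18061)) + 27792 = (316477128 + 18061) + 27792 = 316495189 + 27792 = 316522981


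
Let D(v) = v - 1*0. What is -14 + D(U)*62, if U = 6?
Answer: 358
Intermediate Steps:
D(v) = v (D(v) = v + 0 = v)
-14 + D(U)*62 = -14 + 6*62 = -14 + 372 = 358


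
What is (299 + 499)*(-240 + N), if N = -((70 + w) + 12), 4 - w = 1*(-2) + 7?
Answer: -256158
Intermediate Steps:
w = -1 (w = 4 - (1*(-2) + 7) = 4 - (-2 + 7) = 4 - 1*5 = 4 - 5 = -1)
N = -81 (N = -((70 - 1) + 12) = -(69 + 12) = -1*81 = -81)
(299 + 499)*(-240 + N) = (299 + 499)*(-240 - 81) = 798*(-321) = -256158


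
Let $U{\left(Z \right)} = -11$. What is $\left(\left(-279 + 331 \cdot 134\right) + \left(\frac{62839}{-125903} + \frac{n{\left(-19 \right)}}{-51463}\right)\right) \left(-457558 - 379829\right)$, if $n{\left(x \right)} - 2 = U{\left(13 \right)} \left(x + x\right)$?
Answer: $- \frac{239135864792281399746}{6479346089} \approx -3.6907 \cdot 10^{10}$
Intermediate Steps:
$n{\left(x \right)} = 2 - 22 x$ ($n{\left(x \right)} = 2 - 11 \left(x + x\right) = 2 - 11 \cdot 2 x = 2 - 22 x$)
$\left(\left(-279 + 331 \cdot 134\right) + \left(\frac{62839}{-125903} + \frac{n{\left(-19 \right)}}{-51463}\right)\right) \left(-457558 - 379829\right) = \left(\left(-279 + 331 \cdot 134\right) + \left(\frac{62839}{-125903} + \frac{2 - -418}{-51463}\right)\right) \left(-457558 - 379829\right) = \left(\left(-279 + 44354\right) + \left(62839 \left(- \frac{1}{125903}\right) + \left(2 + 418\right) \left(- \frac{1}{51463}\right)\right)\right) \left(-837387\right) = \left(44075 + \left(- \frac{62839}{125903} + 420 \left(- \frac{1}{51463}\right)\right)\right) \left(-837387\right) = \left(44075 - \frac{3286762717}{6479346089}\right) \left(-837387\right) = \frac{285573892109958}{6479346089} \left(-837387\right) = - \frac{239135864792281399746}{6479346089}$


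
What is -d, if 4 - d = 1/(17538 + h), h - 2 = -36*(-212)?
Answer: -100687/25172 ≈ -4.0000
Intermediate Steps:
h = 7634 (h = 2 - 36*(-212) = 2 + 7632 = 7634)
d = 100687/25172 (d = 4 - 1/(17538 + 7634) = 4 - 1/25172 = 100687/25172 ≈ 4.0000)
-d = -1*100687/25172 = -100687/25172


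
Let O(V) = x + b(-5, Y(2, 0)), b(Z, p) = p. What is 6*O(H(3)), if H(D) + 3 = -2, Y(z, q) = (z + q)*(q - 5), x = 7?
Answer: -18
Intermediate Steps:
Y(z, q) = (-5 + q)*(q + z) (Y(z, q) = (q + z)*(-5 + q) = (-5 + q)*(q + z))
H(D) = -5 (H(D) = -3 - 2 = -5)
O(V) = -3 (O(V) = 7 + (0² - 5*0 - 5*2 + 0*2) = 7 + (0 + 0 - 10 + 0) = 7 - 10 = -3)
6*O(H(3)) = 6*(-3) = -18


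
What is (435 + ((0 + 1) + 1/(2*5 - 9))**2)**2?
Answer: 192721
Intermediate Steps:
(435 + ((0 + 1) + 1/(2*5 - 9))**2)**2 = (435 + (1 + 1/(10 - 9))**2)**2 = (435 + (1 + 1/1)**2)**2 = (435 + (1 + 1)**2)**2 = (435 + 2**2)**2 = (435 + 4)**2 = 439**2 = 192721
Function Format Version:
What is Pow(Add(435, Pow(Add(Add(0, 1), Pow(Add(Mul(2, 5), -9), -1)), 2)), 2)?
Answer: 192721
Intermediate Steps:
Pow(Add(435, Pow(Add(Add(0, 1), Pow(Add(Mul(2, 5), -9), -1)), 2)), 2) = Pow(Add(435, Pow(Add(1, Pow(Add(10, -9), -1)), 2)), 2) = Pow(Add(435, Pow(Add(1, Pow(1, -1)), 2)), 2) = Pow(Add(435, Pow(Add(1, 1), 2)), 2) = Pow(Add(435, Pow(2, 2)), 2) = Pow(Add(435, 4), 2) = Pow(439, 2) = 192721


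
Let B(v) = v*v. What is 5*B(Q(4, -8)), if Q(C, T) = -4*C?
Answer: 1280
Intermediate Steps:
B(v) = v²
5*B(Q(4, -8)) = 5*(-4*4)² = 5*(-16)² = 5*256 = 1280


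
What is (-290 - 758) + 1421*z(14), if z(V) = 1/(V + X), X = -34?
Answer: -22381/20 ≈ -1119.1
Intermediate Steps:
z(V) = 1/(-34 + V) (z(V) = 1/(V - 34) = 1/(-34 + V))
(-290 - 758) + 1421*z(14) = (-290 - 758) + 1421/(-34 + 14) = -1048 + 1421/(-20) = -1048 + 1421*(-1/20) = -1048 - 1421/20 = -22381/20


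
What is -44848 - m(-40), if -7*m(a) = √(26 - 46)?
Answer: -44848 + 2*I*√5/7 ≈ -44848.0 + 0.63888*I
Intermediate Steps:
m(a) = -2*I*√5/7 (m(a) = -√(26 - 46)/7 = -2*I*√5/7)
-44848 - m(-40) = -44848 - (-2)*I*√5/7 = -44848 + 2*I*√5/7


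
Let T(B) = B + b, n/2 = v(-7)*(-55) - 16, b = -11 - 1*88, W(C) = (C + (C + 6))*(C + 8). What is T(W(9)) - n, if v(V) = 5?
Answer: 891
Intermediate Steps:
W(C) = (6 + 2*C)*(8 + C) (W(C) = (C + (6 + C))*(8 + C) = (6 + 2*C)*(8 + C))
b = -99 (b = -11 - 88 = -99)
n = -582 (n = 2*(5*(-55) - 16) = 2*(-275 - 16) = 2*(-291) = -582)
T(B) = -99 + B (T(B) = B - 99 = -99 + B)
T(W(9)) - n = (-99 + (48 + 2*9² + 22*9)) - 1*(-582) = (-99 + (48 + 2*81 + 198)) + 582 = (-99 + (48 + 162 + 198)) + 582 = (-99 + 408) + 582 = 309 + 582 = 891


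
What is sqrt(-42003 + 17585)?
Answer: I*sqrt(24418) ≈ 156.26*I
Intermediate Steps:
sqrt(-42003 + 17585) = sqrt(-24418) = I*sqrt(24418)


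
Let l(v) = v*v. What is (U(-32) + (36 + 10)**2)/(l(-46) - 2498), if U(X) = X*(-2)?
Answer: -1090/191 ≈ -5.7068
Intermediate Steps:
U(X) = -2*X
l(v) = v**2
(U(-32) + (36 + 10)**2)/(l(-46) - 2498) = (-2*(-32) + (36 + 10)**2)/((-46)**2 - 2498) = (64 + 46**2)/(2116 - 2498) = (64 + 2116)/(-382) = 2180*(-1/382) = -1090/191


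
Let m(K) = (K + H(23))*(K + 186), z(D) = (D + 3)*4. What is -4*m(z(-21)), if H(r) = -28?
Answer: 45600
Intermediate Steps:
z(D) = 12 + 4*D (z(D) = (3 + D)*4 = 12 + 4*D)
m(K) = (-28 + K)*(186 + K) (m(K) = (K - 28)*(K + 186) = (-28 + K)*(186 + K))
-4*m(z(-21)) = -4*(-5208 + (12 + 4*(-21))**2 + 158*(12 + 4*(-21))) = -4*(-5208 + (12 - 84)**2 + 158*(12 - 84)) = -4*(-5208 + (-72)**2 + 158*(-72)) = -4*(-5208 + 5184 - 11376) = -4*(-11400) = 45600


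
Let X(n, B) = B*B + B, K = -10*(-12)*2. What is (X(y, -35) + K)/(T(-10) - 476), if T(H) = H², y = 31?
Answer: -715/188 ≈ -3.8032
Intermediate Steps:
K = 240 (K = 120*2 = 240)
X(n, B) = B + B² (X(n, B) = B² + B = B + B²)
(X(y, -35) + K)/(T(-10) - 476) = (-35*(1 - 35) + 240)/((-10)² - 476) = (-35*(-34) + 240)/(100 - 476) = (1190 + 240)/(-376) = 1430*(-1/376) = -715/188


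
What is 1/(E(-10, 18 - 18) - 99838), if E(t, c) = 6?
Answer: -1/99832 ≈ -1.0017e-5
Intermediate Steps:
1/(E(-10, 18 - 18) - 99838) = 1/(6 - 99838) = 1/(-99832) = -1/99832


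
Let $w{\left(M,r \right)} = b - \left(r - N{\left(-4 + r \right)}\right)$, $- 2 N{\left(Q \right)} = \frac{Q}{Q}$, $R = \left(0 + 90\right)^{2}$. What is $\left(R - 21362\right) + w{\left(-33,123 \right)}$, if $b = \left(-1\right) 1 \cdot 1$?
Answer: $- \frac{26773}{2} \approx -13387.0$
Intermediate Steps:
$R = 8100$ ($R = 90^{2} = 8100$)
$b = -1$ ($b = \left(-1\right) 1 = -1$)
$N{\left(Q \right)} = - \frac{1}{2}$ ($N{\left(Q \right)} = - \frac{Q \frac{1}{Q}}{2} = \left(- \frac{1}{2}\right) 1 = - \frac{1}{2}$)
$w{\left(M,r \right)} = - \frac{3}{2} - r$ ($w{\left(M,r \right)} = -1 - \left(\frac{1}{2} + r\right) = - \frac{3}{2} - r$)
$\left(R - 21362\right) + w{\left(-33,123 \right)} = \left(8100 - 21362\right) - \frac{249}{2} = -13262 - \frac{249}{2} = - \frac{26773}{2}$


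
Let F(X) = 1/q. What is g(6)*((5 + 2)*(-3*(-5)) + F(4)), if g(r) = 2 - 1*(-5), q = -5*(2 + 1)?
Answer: 11018/15 ≈ 734.53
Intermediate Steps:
q = -15 (q = -5*3 = -15)
F(X) = -1/15 (F(X) = 1/(-15) = -1/15)
g(r) = 7 (g(r) = 2 + 5 = 7)
g(6)*((5 + 2)*(-3*(-5)) + F(4)) = 7*((5 + 2)*(-3*(-5)) - 1/15) = 7*(7*15 - 1/15) = 7*(105 - 1/15) = 7*(1574/15) = 11018/15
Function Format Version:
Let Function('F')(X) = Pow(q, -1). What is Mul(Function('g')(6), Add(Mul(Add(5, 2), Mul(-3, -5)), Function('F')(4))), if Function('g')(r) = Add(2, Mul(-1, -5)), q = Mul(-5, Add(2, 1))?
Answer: Rational(11018, 15) ≈ 734.53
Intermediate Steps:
q = -15 (q = Mul(-5, 3) = -15)
Function('F')(X) = Rational(-1, 15) (Function('F')(X) = Pow(-15, -1) = Rational(-1, 15))
Function('g')(r) = 7 (Function('g')(r) = Add(2, 5) = 7)
Mul(Function('g')(6), Add(Mul(Add(5, 2), Mul(-3, -5)), Function('F')(4))) = Mul(7, Add(Mul(Add(5, 2), Mul(-3, -5)), Rational(-1, 15))) = Mul(7, Add(Mul(7, 15), Rational(-1, 15))) = Mul(7, Add(105, Rational(-1, 15))) = Mul(7, Rational(1574, 15)) = Rational(11018, 15)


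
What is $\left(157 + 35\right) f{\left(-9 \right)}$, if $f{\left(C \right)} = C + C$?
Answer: $-3456$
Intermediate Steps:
$f{\left(C \right)} = 2 C$
$\left(157 + 35\right) f{\left(-9 \right)} = \left(157 + 35\right) 2 \left(-9\right) = 192 \left(-18\right) = -3456$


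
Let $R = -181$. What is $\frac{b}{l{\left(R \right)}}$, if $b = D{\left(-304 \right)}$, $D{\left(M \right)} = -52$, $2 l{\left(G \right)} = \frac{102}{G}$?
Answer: $\frac{9412}{51} \approx 184.55$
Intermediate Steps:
$l{\left(G \right)} = \frac{51}{G}$ ($l{\left(G \right)} = \frac{102 \frac{1}{G}}{2} = \frac{51}{G}$)
$b = -52$
$\frac{b}{l{\left(R \right)}} = - \frac{52}{51 \frac{1}{-181}} = - \frac{52}{51 \left(- \frac{1}{181}\right)} = - \frac{52}{- \frac{51}{181}} = \left(-52\right) \left(- \frac{181}{51}\right) = \frac{9412}{51}$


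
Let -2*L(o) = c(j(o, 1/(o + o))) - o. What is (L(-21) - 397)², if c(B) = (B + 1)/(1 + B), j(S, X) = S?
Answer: 166464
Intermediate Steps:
c(B) = 1 (c(B) = (1 + B)/(1 + B) = 1)
L(o) = -½ + o/2 (L(o) = -(1 - o)/2 = -½ + o/2)
(L(-21) - 397)² = ((-½ + (½)*(-21)) - 397)² = ((-½ - 21/2) - 397)² = (-11 - 397)² = (-408)² = 166464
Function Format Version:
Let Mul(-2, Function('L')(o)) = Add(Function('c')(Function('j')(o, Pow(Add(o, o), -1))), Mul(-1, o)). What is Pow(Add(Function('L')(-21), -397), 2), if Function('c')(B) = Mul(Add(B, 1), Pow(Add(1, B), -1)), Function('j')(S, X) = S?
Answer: 166464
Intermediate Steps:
Function('c')(B) = 1 (Function('c')(B) = Mul(Add(1, B), Pow(Add(1, B), -1)) = 1)
Function('L')(o) = Add(Rational(-1, 2), Mul(Rational(1, 2), o)) (Function('L')(o) = Mul(Rational(-1, 2), Add(1, Mul(-1, o))) = Add(Rational(-1, 2), Mul(Rational(1, 2), o)))
Pow(Add(Function('L')(-21), -397), 2) = Pow(Add(Add(Rational(-1, 2), Mul(Rational(1, 2), -21)), -397), 2) = Pow(Add(Add(Rational(-1, 2), Rational(-21, 2)), -397), 2) = Pow(Add(-11, -397), 2) = Pow(-408, 2) = 166464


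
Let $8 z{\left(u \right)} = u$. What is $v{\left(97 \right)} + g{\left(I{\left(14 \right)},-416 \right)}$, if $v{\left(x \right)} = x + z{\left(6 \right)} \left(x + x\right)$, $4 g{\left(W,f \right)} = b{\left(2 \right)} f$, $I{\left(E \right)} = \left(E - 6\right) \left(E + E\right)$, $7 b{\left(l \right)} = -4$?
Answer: $\frac{4227}{14} \approx 301.93$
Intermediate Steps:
$b{\left(l \right)} = - \frac{4}{7}$ ($b{\left(l \right)} = \frac{1}{7} \left(-4\right) = - \frac{4}{7}$)
$z{\left(u \right)} = \frac{u}{8}$
$I{\left(E \right)} = 2 E \left(-6 + E\right)$ ($I{\left(E \right)} = \left(-6 + E\right) 2 E = 2 E \left(-6 + E\right)$)
$g{\left(W,f \right)} = - \frac{f}{7}$ ($g{\left(W,f \right)} = \frac{\left(- \frac{4}{7}\right) f}{4} = - \frac{f}{7}$)
$v{\left(x \right)} = \frac{5 x}{2}$ ($v{\left(x \right)} = x + \frac{1}{8} \cdot 6 \left(x + x\right) = x + \frac{3 \cdot 2 x}{4} = x + \frac{3 x}{2} = \frac{5 x}{2}$)
$v{\left(97 \right)} + g{\left(I{\left(14 \right)},-416 \right)} = \frac{5}{2} \cdot 97 - - \frac{416}{7} = \frac{485}{2} + \frac{416}{7} = \frac{4227}{14}$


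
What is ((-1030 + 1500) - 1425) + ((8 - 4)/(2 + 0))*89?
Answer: -777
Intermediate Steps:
((-1030 + 1500) - 1425) + ((8 - 4)/(2 + 0))*89 = (470 - 1425) + (4/2)*89 = -955 + (4*(½))*89 = -955 + 2*89 = -955 + 178 = -777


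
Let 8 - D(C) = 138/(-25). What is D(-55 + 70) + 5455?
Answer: 136713/25 ≈ 5468.5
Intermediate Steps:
D(C) = 338/25 (D(C) = 8 - 138/(-25) = 8 - 138*(-1)/25 = 8 - 1*(-138/25) = 8 + 138/25 = 338/25)
D(-55 + 70) + 5455 = 338/25 + 5455 = 136713/25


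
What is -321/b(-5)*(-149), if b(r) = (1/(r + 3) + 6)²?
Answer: 191316/121 ≈ 1581.1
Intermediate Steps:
b(r) = (6 + 1/(3 + r))² (b(r) = (1/(3 + r) + 6)² = (6 + 1/(3 + r))²)
-321/b(-5)*(-149) = -321*(3 - 5)²/(19 + 6*(-5))²*(-149) = -321*4/(19 - 30)²*(-149) = -321/((¼)*(-11)²)*(-149) = -321/((¼)*121)*(-149) = -321/121/4*(-149) = -321*4/121*(-149) = -1284/121*(-149) = 191316/121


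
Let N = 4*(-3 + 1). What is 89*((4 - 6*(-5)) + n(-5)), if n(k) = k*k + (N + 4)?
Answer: 4895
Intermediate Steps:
N = -8 (N = 4*(-2) = -8)
n(k) = -4 + k² (n(k) = k*k + (-8 + 4) = k² - 4 = -4 + k²)
89*((4 - 6*(-5)) + n(-5)) = 89*((4 - 6*(-5)) + (-4 + (-5)²)) = 89*((4 + 30) + (-4 + 25)) = 89*(34 + 21) = 89*55 = 4895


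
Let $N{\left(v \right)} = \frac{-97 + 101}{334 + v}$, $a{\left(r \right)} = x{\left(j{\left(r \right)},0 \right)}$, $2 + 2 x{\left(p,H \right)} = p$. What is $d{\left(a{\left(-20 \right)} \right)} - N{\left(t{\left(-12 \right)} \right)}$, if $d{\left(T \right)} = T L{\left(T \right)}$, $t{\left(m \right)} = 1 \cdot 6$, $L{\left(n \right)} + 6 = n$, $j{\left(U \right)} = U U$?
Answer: $\frac{3264594}{85} \approx 38407.0$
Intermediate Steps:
$j{\left(U \right)} = U^{2}$
$L{\left(n \right)} = -6 + n$
$t{\left(m \right)} = 6$
$x{\left(p,H \right)} = -1 + \frac{p}{2}$
$a{\left(r \right)} = -1 + \frac{r^{2}}{2}$
$N{\left(v \right)} = \frac{4}{334 + v}$
$d{\left(T \right)} = T \left(-6 + T\right)$
$d{\left(a{\left(-20 \right)} \right)} - N{\left(t{\left(-12 \right)} \right)} = \left(-1 + \frac{\left(-20\right)^{2}}{2}\right) \left(-6 - \left(1 - \frac{\left(-20\right)^{2}}{2}\right)\right) - \frac{4}{334 + 6} = \left(-1 + \frac{1}{2} \cdot 400\right) \left(-6 + \left(-1 + \frac{1}{2} \cdot 400\right)\right) - \frac{4}{340} = \left(-1 + 200\right) \left(-6 + \left(-1 + 200\right)\right) - 4 \cdot \frac{1}{340} = 199 \left(-6 + 199\right) - \frac{1}{85} = 199 \cdot 193 - \frac{1}{85} = 38407 - \frac{1}{85} = \frac{3264594}{85}$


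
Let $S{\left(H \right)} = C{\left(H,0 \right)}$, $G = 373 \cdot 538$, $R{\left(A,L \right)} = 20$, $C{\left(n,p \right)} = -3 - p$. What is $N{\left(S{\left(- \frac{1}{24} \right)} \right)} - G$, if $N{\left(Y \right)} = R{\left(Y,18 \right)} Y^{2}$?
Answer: $-200494$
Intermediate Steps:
$G = 200674$
$S{\left(H \right)} = -3$ ($S{\left(H \right)} = -3 - 0 = -3 + 0 = -3$)
$N{\left(Y \right)} = 20 Y^{2}$
$N{\left(S{\left(- \frac{1}{24} \right)} \right)} - G = 20 \left(-3\right)^{2} - 200674 = 20 \cdot 9 - 200674 = 180 - 200674 = -200494$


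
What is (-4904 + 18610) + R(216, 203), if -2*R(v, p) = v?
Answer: 13598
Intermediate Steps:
R(v, p) = -v/2
(-4904 + 18610) + R(216, 203) = (-4904 + 18610) - ½*216 = 13706 - 108 = 13598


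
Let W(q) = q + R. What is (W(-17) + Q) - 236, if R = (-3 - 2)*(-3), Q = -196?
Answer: -434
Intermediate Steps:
R = 15 (R = -5*(-3) = 15)
W(q) = 15 + q (W(q) = q + 15 = 15 + q)
(W(-17) + Q) - 236 = ((15 - 17) - 196) - 236 = (-2 - 196) - 236 = -198 - 236 = -434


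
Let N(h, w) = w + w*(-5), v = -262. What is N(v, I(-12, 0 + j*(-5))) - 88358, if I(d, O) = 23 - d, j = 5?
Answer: -88498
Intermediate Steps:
N(h, w) = -4*w (N(h, w) = w - 5*w = -4*w)
N(v, I(-12, 0 + j*(-5))) - 88358 = -4*(23 - 1*(-12)) - 88358 = -4*(23 + 12) - 88358 = -4*35 - 88358 = -140 - 88358 = -88498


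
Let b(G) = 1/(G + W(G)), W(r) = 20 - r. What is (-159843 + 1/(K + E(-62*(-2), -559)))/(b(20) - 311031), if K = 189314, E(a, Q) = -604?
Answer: 60327945058/117389301149 ≈ 0.51391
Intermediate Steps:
b(G) = 1/20 (b(G) = 1/(G + (20 - G)) = 1/20)
(-159843 + 1/(K + E(-62*(-2), -559)))/(b(20) - 311031) = (-159843 + 1/(189314 - 604))/(1/20 - 311031) = (-159843 + 1/188710)/(-6220619/20) = (-159843 + 1/188710)*(-20/6220619) = -30163972529/188710*(-20/6220619) = 60327945058/117389301149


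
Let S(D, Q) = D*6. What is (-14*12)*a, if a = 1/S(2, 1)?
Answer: -14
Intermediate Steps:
S(D, Q) = 6*D
a = 1/12 (a = 1/(6*2) = 1/12 ≈ 0.083333)
(-14*12)*a = -14*12*(1/12) = -168*1/12 = -14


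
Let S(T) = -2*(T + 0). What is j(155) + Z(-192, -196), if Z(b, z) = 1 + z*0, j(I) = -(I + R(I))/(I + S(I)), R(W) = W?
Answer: 3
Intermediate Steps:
S(T) = -2*T
j(I) = 2 (j(I) = -(I + I)/(I - 2*I) = -2*I/((-I)) = -2*I*(-1/I) = -1*(-2) = 2)
Z(b, z) = 1 (Z(b, z) = 1 + 0 = 1)
j(155) + Z(-192, -196) = 2 + 1 = 3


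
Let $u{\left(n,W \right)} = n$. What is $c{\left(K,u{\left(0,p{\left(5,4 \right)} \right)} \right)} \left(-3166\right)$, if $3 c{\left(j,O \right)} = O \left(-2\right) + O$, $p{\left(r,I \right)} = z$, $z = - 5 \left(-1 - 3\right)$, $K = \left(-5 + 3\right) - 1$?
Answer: $0$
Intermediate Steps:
$K = -3$ ($K = -2 - 1 = -3$)
$z = 20$ ($z = \left(-5\right) \left(-4\right) = 20$)
$p{\left(r,I \right)} = 20$
$c{\left(j,O \right)} = - \frac{O}{3}$ ($c{\left(j,O \right)} = \frac{O \left(-2\right) + O}{3} = \frac{- 2 O + O}{3} = \frac{\left(-1\right) O}{3} = - \frac{O}{3}$)
$c{\left(K,u{\left(0,p{\left(5,4 \right)} \right)} \right)} \left(-3166\right) = \left(- \frac{1}{3}\right) 0 \left(-3166\right) = 0 \left(-3166\right) = 0$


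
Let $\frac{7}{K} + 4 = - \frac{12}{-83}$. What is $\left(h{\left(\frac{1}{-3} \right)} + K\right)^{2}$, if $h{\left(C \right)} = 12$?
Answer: $\frac{10621081}{102400} \approx 103.72$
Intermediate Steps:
$K = - \frac{581}{320}$ ($K = \frac{7}{-4 - \frac{12}{-83}} = \frac{7}{-4 - - \frac{12}{83}} = \frac{7}{-4 + \frac{12}{83}} = \frac{7}{- \frac{320}{83}} = 7 \left(- \frac{83}{320}\right) = - \frac{581}{320} \approx -1.8156$)
$\left(h{\left(\frac{1}{-3} \right)} + K\right)^{2} = \left(12 - \frac{581}{320}\right)^{2} = \left(\frac{3259}{320}\right)^{2} = \frac{10621081}{102400}$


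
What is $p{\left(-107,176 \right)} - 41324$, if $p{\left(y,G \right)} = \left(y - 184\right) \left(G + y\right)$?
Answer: $-61403$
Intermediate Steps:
$p{\left(y,G \right)} = \left(-184 + y\right) \left(G + y\right)$
$p{\left(-107,176 \right)} - 41324 = \left(\left(-107\right)^{2} - 32384 - -19688 + 176 \left(-107\right)\right) - 41324 = \left(11449 - 32384 + 19688 - 18832\right) - 41324 = -20079 - 41324 = -61403$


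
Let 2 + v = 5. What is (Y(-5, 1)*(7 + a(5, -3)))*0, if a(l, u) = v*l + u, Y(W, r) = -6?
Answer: 0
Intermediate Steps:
v = 3 (v = -2 + 5 = 3)
a(l, u) = u + 3*l (a(l, u) = 3*l + u = u + 3*l)
(Y(-5, 1)*(7 + a(5, -3)))*0 = -6*(7 + (-3 + 3*5))*0 = -6*(7 + (-3 + 15))*0 = -6*(7 + 12)*0 = -6*19*0 = -114*0 = 0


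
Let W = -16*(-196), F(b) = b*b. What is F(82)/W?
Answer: 1681/784 ≈ 2.1441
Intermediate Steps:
F(b) = b²
W = 3136
F(82)/W = 82²/3136 = 6724*(1/3136) = 1681/784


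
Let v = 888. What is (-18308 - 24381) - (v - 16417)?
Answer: -27160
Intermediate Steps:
(-18308 - 24381) - (v - 16417) = (-18308 - 24381) - (888 - 16417) = -42689 - 1*(-15529) = -42689 + 15529 = -27160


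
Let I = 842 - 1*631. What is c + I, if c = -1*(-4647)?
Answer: 4858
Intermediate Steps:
c = 4647
I = 211 (I = 842 - 631 = 211)
c + I = 4647 + 211 = 4858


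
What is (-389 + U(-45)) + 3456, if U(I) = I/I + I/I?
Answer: 3069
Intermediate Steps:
U(I) = 2 (U(I) = 1 + 1 = 2)
(-389 + U(-45)) + 3456 = (-389 + 2) + 3456 = -387 + 3456 = 3069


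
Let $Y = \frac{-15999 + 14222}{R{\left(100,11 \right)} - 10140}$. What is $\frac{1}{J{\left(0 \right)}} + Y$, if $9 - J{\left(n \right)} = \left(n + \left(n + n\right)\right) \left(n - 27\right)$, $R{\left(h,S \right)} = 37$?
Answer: $\frac{26096}{90927} \approx 0.287$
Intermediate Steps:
$J{\left(n \right)} = 9 - 3 n \left(-27 + n\right)$ ($J{\left(n \right)} = 9 - \left(n + \left(n + n\right)\right) \left(n - 27\right) = 9 - \left(n + 2 n\right) \left(-27 + n\right) = 9 - 3 n \left(-27 + n\right)$)
$Y = \frac{1777}{10103}$ ($Y = \frac{-15999 + 14222}{37 - 10140} = - \frac{1777}{-10103} = \left(-1777\right) \left(- \frac{1}{10103}\right) = \frac{1777}{10103} \approx 0.17589$)
$\frac{1}{J{\left(0 \right)}} + Y = \frac{1}{9 - 3 \cdot 0^{2} + 81 \cdot 0} + \frac{1777}{10103} = \frac{1}{9 - 0 + 0} + \frac{1777}{10103} = \frac{1}{9 + 0 + 0} + \frac{1777}{10103} = \frac{1}{9} + \frac{1777}{10103} = \frac{26096}{90927}$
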